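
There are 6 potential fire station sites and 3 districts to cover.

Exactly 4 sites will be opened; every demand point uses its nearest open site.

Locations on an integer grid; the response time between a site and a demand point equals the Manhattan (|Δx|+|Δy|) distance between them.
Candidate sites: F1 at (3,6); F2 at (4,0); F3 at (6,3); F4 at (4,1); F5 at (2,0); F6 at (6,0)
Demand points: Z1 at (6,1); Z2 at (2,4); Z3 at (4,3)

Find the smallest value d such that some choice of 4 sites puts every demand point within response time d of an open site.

Open {F1, F2, F3, F4}.
  Farthest demand point is Z2 at response time 3 (to F1); all others are ≤ 3.
With {F1, F2, F3, F5} the worst case is 3.
With {F1, F2, F3, F6} the worst case is 3.
No size-4 selection achieves below 3.

3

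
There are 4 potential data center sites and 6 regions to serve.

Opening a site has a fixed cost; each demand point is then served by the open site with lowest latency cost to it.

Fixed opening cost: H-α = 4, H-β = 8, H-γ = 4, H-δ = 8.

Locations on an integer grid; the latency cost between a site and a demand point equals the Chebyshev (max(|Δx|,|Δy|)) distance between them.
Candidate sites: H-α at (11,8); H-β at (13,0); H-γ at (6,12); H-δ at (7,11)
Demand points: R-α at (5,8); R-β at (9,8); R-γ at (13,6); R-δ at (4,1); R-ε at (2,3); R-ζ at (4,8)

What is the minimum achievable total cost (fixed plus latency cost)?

36

Open {H-α, H-γ}: assign each demand point to its cheapest open site.
  R-α→H-γ 4, R-β→H-α 2, R-γ→H-α 2, R-δ→H-α 7, R-ε→H-α 9, R-ζ→H-γ 4
  latency cost 28, fixed 8 → total 36.
Compare {H-α}: latency cost 33 + fixed 4 = 37.
Compare {H-α, H-δ}: latency cost 25 + fixed 12 = 37.
Compare {H-δ}: latency cost 33 + fixed 8 = 41.
All other subsets cost ≥ 37. Minimum total cost: 36.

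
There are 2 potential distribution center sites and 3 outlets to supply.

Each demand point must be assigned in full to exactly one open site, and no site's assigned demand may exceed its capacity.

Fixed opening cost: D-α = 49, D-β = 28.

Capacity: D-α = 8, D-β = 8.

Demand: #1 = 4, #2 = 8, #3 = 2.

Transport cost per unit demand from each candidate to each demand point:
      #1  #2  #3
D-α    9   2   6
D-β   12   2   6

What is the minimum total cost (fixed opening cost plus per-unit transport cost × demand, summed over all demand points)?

Open {D-α, D-β}; cheapest assignment that respects the capacities:
  D-α (cap 8, load 6): #1, #3 — cost 4×9 + 2×6 = 48
  D-β (cap 8, load 8): #2 — cost 8×2 = 16
  Shipping 64, fixed 77 → total 141.
  Any other capacity-feasible assignment to {D-α, D-β} ships for at least 64.
Total demand is 14 and no other set of sites has combined capacity ≥ 14, so {D-α, D-β} is the only feasible choice of open sites. Minimum: 141.

141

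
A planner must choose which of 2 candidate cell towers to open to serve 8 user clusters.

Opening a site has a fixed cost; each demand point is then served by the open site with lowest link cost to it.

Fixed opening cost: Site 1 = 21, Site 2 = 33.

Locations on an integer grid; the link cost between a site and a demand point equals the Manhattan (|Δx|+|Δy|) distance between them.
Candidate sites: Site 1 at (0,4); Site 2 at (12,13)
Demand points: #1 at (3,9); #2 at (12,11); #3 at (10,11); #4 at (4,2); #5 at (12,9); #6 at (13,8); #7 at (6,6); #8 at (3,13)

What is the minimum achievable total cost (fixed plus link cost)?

101

Open {Site 1, Site 2}: assign each demand point to its cheapest open site.
  #1→Site 1 8, #2→Site 2 2, #3→Site 2 4, #4→Site 1 6, #5→Site 2 4, #6→Site 2 6, #7→Site 1 8, #8→Site 2 9
  link cost 47, fixed 54 → total 101.
Compare {Site 2}: link cost 70 + fixed 33 = 103.
Compare {Site 1}: link cost 104 + fixed 21 = 125.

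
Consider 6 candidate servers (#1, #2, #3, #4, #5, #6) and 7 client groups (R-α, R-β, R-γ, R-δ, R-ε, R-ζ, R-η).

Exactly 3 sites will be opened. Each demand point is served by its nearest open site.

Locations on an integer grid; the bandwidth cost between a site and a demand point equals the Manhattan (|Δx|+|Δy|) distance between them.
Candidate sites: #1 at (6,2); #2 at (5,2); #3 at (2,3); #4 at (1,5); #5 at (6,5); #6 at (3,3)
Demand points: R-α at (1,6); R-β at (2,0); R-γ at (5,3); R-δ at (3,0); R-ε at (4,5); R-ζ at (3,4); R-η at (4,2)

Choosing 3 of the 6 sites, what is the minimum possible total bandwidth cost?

14

Open {#2, #4, #6}.
  R-α→#4 1, R-β→#6 4, R-γ→#2 1, R-δ→#6 3, R-ε→#4 3, R-ζ→#6 1, R-η→#2 1  ⇒ total 14.
Compare {#2, #3, #4}: total 15.
Compare {#3, #4, #6}: total 15.
No size-3 selection does better; minimum is 14.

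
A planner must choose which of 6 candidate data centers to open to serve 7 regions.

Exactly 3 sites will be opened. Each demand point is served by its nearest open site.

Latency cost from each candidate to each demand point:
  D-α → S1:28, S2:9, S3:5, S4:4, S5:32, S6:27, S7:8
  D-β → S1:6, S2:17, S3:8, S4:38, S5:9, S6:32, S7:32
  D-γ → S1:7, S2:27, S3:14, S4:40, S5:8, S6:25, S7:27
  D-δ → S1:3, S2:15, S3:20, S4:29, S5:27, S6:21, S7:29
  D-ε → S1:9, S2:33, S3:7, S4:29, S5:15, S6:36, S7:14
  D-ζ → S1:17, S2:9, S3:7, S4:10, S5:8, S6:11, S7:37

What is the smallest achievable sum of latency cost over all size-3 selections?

Open {D-α, D-δ, D-ζ}.
  S1→D-δ 3, S2→D-α 9, S3→D-α 5, S4→D-α 4, S5→D-ζ 8, S6→D-ζ 11, S7→D-α 8  ⇒ total 48.
Compare {D-α, D-β, D-ζ}: total 51.
Compare {D-α, D-γ, D-ζ}: total 52.
No size-3 selection does better; minimum is 48.

48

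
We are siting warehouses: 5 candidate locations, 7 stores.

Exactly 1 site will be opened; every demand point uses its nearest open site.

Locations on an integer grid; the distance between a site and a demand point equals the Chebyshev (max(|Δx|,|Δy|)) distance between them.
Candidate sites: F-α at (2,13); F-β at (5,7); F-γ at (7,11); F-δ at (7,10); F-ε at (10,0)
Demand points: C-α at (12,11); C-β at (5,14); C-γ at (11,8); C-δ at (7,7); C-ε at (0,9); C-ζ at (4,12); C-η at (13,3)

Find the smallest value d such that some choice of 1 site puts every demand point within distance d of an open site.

7

Open {F-δ}.
  Farthest demand point is C-ε at distance 7 (to F-δ); all others are ≤ 7.
With {F-β} the worst case is 8.
With {F-γ} the worst case is 8.
No size-1 selection achieves below 7.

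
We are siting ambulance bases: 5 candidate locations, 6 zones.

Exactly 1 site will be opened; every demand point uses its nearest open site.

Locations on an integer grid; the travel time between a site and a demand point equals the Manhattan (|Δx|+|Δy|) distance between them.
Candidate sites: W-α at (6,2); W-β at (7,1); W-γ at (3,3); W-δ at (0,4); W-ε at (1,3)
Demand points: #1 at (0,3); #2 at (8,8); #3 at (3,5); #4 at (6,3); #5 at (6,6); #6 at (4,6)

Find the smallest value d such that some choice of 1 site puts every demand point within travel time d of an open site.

8

Open {W-α}.
  Farthest demand point is #2 at travel time 8 (to W-α); all others are ≤ 8.
With {W-β} the worst case is 9.
With {W-γ} the worst case is 10.
No size-1 selection achieves below 8.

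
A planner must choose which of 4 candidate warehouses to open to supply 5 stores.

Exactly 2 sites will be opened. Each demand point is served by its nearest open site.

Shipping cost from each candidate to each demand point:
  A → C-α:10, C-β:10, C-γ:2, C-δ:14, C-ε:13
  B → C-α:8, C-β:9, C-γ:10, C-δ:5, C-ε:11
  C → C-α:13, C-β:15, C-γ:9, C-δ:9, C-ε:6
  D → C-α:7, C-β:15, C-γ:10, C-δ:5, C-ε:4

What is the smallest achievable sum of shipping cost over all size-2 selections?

Open {A, D}.
  C-α→D 7, C-β→A 10, C-γ→A 2, C-δ→D 5, C-ε→D 4  ⇒ total 28.
Compare {A, B}: total 35.
Compare {B, D}: total 35.
No size-2 selection does better; minimum is 28.

28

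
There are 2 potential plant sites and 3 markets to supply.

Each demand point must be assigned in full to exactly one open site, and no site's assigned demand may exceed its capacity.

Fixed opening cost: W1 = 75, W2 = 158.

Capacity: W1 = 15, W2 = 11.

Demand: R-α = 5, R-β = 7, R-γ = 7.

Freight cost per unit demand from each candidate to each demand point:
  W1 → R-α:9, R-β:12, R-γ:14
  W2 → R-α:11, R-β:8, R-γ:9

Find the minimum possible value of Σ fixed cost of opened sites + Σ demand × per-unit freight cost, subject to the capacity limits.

425

Open {W1, W2}; cheapest assignment that respects the capacities:
  W1 (cap 15, load 12): R-α, R-β — cost 5×9 + 7×12 = 129
  W2 (cap 11, load 7): R-γ — cost 7×9 = 63
  Shipping 192, fixed 233 → total 425.
  Any other capacity-feasible assignment to {W1, W2} ships for at least 192.
Total demand is 19 and no other set of sites has combined capacity ≥ 19, so {W1, W2} is the only feasible choice of open sites. Minimum: 425.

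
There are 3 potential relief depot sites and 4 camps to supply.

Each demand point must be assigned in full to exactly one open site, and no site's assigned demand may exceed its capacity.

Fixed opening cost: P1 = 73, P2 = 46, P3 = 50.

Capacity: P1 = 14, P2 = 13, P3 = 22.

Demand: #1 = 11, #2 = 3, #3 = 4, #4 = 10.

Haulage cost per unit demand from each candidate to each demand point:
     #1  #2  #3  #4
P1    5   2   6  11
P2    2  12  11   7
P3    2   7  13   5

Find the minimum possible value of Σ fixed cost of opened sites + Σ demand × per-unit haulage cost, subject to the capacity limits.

225

Open {P1, P3}; cheapest assignment that respects the capacities:
  P1 (cap 14, load 7): #2, #3 — cost 3×2 + 4×6 = 30
  P3 (cap 22, load 21): #1, #4 — cost 11×2 + 10×5 = 72
  Shipping 102, fixed 123 → total 225.
  Any other capacity-feasible assignment to {P1, P3} ships for at least 102.
Compare {P2, P3}: its best feasible assignment gives total 241.
Compare {P1, P2, P3}: its best feasible assignment gives total 271.
Every other set of open sites that can feasibly serve all demand totals ≥ 241 even under its best assignment. Minimum: 225.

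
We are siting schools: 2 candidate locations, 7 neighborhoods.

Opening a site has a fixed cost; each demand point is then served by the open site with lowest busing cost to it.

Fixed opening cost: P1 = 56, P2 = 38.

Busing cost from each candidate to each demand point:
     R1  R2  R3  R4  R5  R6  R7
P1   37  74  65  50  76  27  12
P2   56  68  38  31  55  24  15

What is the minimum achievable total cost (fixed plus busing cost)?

Open {P2}: assign each demand point to its cheapest open site.
  R1→P2 56, R2→P2 68, R3→P2 38, R4→P2 31, R5→P2 55, R6→P2 24, R7→P2 15
  busing cost 287, fixed 38 → total 325.
Compare {P1, P2}: busing cost 265 + fixed 94 = 359.
Compare {P1}: busing cost 341 + fixed 56 = 397.

325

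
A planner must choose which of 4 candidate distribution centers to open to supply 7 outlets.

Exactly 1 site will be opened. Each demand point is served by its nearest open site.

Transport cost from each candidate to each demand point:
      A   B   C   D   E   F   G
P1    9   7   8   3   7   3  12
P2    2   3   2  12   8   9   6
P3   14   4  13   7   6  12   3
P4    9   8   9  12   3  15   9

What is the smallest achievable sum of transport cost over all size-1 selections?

42

Open {P2}.
  A→P2 2, B→P2 3, C→P2 2, D→P2 12, E→P2 8, F→P2 9, G→P2 6  ⇒ total 42.
Compare {P1}: total 49.
Compare {P3}: total 59.
No size-1 selection does better; minimum is 42.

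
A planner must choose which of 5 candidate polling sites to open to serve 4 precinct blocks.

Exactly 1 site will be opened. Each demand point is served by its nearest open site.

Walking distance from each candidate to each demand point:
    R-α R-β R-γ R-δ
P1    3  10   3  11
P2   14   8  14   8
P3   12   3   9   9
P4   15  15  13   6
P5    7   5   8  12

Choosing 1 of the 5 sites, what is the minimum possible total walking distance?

27

Open {P1}.
  R-α→P1 3, R-β→P1 10, R-γ→P1 3, R-δ→P1 11  ⇒ total 27.
Compare {P5}: total 32.
Compare {P3}: total 33.
No size-1 selection does better; minimum is 27.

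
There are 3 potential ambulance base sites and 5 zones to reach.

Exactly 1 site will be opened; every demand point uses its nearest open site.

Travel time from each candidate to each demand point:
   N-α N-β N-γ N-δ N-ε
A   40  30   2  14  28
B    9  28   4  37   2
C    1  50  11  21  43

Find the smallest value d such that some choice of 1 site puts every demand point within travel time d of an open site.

37

Open {B}.
  Farthest demand point is N-δ at travel time 37 (to B); all others are ≤ 37.
With {A} the worst case is 40.
With {C} the worst case is 50.
No size-1 selection achieves below 37.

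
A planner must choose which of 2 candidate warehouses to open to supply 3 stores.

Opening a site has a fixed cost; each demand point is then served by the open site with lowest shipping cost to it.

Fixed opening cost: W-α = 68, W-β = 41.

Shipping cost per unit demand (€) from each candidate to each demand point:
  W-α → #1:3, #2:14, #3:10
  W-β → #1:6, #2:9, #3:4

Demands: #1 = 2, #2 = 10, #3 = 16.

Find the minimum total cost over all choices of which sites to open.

207

Open {W-β}: assign each demand point to its cheapest open site.
  #1→W-β 2×6=12, #2→W-β 10×9=90, #3→W-β 16×4=64
  shipping cost 166, fixed 41 → total 207.
Compare {W-α, W-β}: shipping cost 160 + fixed 109 = 269.
Compare {W-α}: shipping cost 306 + fixed 68 = 374.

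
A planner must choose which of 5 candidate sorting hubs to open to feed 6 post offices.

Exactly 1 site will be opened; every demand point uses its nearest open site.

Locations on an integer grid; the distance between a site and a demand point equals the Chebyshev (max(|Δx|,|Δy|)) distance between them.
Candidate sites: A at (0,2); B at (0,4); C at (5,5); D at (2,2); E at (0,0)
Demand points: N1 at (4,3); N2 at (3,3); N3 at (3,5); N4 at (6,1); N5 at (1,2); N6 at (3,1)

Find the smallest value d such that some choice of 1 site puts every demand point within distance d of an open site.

Open {C}.
  Farthest demand point is N4 at distance 4 (to C); all others are ≤ 4.
With {D} the worst case is 4.
With {A} the worst case is 6.
No size-1 selection achieves below 4.

4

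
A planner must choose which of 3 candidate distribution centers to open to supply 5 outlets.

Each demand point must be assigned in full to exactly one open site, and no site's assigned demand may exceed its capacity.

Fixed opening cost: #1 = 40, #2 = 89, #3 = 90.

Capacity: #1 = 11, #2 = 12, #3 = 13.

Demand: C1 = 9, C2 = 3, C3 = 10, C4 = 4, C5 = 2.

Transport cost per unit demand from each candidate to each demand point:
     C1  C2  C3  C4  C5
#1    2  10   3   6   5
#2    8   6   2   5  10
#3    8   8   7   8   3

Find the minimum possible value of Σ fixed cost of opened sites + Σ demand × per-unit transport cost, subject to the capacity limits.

Open {#1, #2, #3}; cheapest assignment that respects the capacities:
  #1 (cap 11, load 9): C1 — cost 9×2 = 18
  #2 (cap 12, load 10): C3 — cost 10×2 = 20
  #3 (cap 13, load 9): C2, C4, C5 — cost 3×8 + 4×8 + 2×3 = 62
  Shipping 100, fixed 219 → total 319.
  Any other capacity-feasible assignment to {#1, #2, #3} ships for at least 100.
Total demand is 28 and no other set of sites has combined capacity ≥ 28, so {#1, #2, #3} is the only feasible choice of open sites. Minimum: 319.

319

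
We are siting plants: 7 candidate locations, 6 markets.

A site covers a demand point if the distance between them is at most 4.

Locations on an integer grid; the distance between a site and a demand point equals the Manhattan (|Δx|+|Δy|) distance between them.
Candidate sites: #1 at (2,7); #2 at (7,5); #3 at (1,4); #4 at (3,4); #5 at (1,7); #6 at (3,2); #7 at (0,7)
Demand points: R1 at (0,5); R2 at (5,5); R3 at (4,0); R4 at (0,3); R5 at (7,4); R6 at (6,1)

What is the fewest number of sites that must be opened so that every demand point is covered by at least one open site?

Coverage sets (demand points within 4 of each site):
  #1: {R1}
  #2: {R2, R5}
  #3: {R1, R4}
  #4: {R1, R2, R4, R5}
  #5: {R1}
  #6: {R3, R4, R6}
  #7: {R1, R4}
No single site covers all 6 demand points.
But {#4, #6} covers everything, so the minimum is 2.

2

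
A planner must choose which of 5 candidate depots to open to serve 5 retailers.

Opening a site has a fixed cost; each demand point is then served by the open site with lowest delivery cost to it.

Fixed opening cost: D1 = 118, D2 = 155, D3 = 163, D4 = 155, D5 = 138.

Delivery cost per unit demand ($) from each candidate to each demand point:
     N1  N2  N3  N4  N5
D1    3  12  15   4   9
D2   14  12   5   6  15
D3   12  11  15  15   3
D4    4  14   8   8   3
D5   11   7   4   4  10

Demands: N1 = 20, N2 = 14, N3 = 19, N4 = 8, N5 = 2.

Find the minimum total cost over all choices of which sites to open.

540

Open {D1, D5}: assign each demand point to its cheapest open site.
  N1→D1 20×3=60, N2→D5 14×7=98, N3→D5 19×4=76, N4→D1 8×4=32, N5→D1 2×9=18
  delivery cost 284, fixed 256 → total 540.
Compare {D5}: delivery cost 446 + fixed 138 = 584.
Compare {D4, D5}: delivery cost 292 + fixed 293 = 585.
Compare {D1, D2}: delivery cost 373 + fixed 273 = 646.
All other subsets cost ≥ 584. Minimum total cost: 540.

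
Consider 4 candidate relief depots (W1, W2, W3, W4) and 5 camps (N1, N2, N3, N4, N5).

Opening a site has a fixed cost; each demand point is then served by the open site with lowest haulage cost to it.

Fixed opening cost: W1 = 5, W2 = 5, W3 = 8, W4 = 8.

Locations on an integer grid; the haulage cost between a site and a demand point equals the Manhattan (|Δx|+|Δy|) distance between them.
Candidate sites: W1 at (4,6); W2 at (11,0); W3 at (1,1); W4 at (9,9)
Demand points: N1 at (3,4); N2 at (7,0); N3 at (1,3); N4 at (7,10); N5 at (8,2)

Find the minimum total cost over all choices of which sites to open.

Open {W1, W2}: assign each demand point to its cheapest open site.
  N1→W1 3, N2→W2 4, N3→W1 6, N4→W1 7, N5→W2 5
  haulage cost 25, fixed 10 → total 35.
Compare {W1}: haulage cost 33 + fixed 5 = 38.
Compare {W1, W2, W3}: haulage cost 21 + fixed 18 = 39.
Compare {W1, W2, W4}: haulage cost 21 + fixed 18 = 39.
All other subsets cost ≥ 38. Minimum total cost: 35.

35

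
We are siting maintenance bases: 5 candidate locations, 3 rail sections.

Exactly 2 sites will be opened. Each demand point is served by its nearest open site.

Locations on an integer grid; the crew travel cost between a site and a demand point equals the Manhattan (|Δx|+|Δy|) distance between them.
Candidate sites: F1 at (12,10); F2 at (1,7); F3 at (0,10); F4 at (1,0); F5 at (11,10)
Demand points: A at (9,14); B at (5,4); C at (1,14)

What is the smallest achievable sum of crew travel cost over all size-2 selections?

20

Open {F2, F5}.
  A→F5 6, B→F2 7, C→F2 7  ⇒ total 20.
Compare {F1, F2}: total 21.
Compare {F3, F5}: total 22.
No size-2 selection does better; minimum is 20.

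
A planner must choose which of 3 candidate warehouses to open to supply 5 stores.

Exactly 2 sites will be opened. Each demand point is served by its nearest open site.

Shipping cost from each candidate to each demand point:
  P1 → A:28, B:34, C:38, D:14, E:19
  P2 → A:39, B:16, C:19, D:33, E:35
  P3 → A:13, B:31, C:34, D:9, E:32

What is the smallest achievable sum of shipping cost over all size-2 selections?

89

Open {P2, P3}.
  A→P3 13, B→P2 16, C→P2 19, D→P3 9, E→P3 32  ⇒ total 89.
Compare {P1, P2}: total 96.
Compare {P1, P3}: total 106.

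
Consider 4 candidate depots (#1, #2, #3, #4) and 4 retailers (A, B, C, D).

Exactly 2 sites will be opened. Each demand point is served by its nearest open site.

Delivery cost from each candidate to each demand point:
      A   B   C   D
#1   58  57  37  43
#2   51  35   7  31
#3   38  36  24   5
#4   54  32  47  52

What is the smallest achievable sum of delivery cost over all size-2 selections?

85

Open {#2, #3}.
  A→#3 38, B→#2 35, C→#2 7, D→#3 5  ⇒ total 85.
Compare {#3, #4}: total 99.
Compare {#1, #3}: total 103.
No size-2 selection does better; minimum is 85.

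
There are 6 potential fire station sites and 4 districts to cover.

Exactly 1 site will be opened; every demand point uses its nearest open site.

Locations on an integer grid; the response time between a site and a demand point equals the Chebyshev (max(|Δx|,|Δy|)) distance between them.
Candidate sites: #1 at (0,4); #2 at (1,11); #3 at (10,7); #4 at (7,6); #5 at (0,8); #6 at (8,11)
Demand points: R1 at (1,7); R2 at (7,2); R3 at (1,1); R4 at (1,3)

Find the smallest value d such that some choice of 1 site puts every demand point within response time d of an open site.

Open {#4}.
  Farthest demand point is R1 at response time 6 (to #4); all others are ≤ 6.
With {#1} the worst case is 7.
With {#5} the worst case is 7.
No size-1 selection achieves below 6.

6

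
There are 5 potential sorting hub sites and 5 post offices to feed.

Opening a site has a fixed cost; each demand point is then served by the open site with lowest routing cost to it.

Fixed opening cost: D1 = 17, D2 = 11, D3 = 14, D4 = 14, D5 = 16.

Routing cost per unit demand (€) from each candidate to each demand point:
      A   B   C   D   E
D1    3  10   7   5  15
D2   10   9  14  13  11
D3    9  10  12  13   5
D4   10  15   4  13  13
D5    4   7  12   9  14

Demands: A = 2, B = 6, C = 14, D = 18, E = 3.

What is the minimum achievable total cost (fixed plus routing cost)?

Open {D1, D3, D4, D5}: assign each demand point to its cheapest open site.
  A→D1 2×3=6, B→D5 6×7=42, C→D4 14×4=56, D→D1 18×5=90, E→D3 3×5=15
  routing cost 209, fixed 61 → total 270.
Compare {D1, D3, D4}: routing cost 227 + fixed 45 = 272.
Compare {D1, D2, D3, D4}: routing cost 221 + fixed 56 = 277.
Compare {D1, D4, D5}: routing cost 233 + fixed 47 = 280.
All other subsets cost ≥ 272. Minimum total cost: 270.

270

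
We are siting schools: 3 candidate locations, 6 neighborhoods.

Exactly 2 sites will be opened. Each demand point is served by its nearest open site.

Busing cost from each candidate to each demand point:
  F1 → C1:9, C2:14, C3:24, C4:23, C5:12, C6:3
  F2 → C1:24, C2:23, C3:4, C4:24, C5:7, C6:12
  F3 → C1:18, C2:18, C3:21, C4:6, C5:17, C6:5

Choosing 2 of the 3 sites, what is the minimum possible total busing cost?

Open {F2, F3}.
  C1→F3 18, C2→F3 18, C3→F2 4, C4→F3 6, C5→F2 7, C6→F3 5  ⇒ total 58.
Compare {F1, F2}: total 60.
Compare {F1, F3}: total 65.

58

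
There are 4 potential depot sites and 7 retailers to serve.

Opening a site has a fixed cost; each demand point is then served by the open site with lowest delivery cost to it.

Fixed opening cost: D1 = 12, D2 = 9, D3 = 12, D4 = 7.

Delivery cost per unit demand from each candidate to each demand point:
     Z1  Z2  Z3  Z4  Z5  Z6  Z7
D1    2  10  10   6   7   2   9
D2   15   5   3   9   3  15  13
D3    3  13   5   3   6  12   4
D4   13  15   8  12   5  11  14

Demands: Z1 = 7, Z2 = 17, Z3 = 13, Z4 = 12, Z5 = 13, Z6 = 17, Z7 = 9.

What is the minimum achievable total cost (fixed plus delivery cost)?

Open {D1, D2, D3}: assign each demand point to its cheapest open site.
  Z1→D1 7×2=14, Z2→D2 17×5=85, Z3→D2 13×3=39, Z4→D3 12×3=36, Z5→D2 13×3=39, Z6→D1 17×2=34, Z7→D3 9×4=36
  delivery cost 283, fixed 33 → total 316.
Compare {D1, D2, D3, D4}: delivery cost 283 + fixed 40 = 323.
Compare {D1, D2}: delivery cost 364 + fixed 21 = 385.
Compare {D1, D2, D4}: delivery cost 364 + fixed 28 = 392.
All other subsets cost ≥ 323. Minimum total cost: 316.

316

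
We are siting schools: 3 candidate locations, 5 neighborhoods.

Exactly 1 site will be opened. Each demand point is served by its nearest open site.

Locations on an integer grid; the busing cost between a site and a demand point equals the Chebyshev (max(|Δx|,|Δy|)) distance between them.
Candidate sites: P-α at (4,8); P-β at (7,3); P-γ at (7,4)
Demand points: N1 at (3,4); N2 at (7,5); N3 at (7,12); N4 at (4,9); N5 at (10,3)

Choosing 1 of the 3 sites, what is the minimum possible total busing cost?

18

Open {P-α}.
  N1→P-α 4, N2→P-α 3, N3→P-α 4, N4→P-α 1, N5→P-α 6  ⇒ total 18.
Compare {P-γ}: total 21.
Compare {P-β}: total 24.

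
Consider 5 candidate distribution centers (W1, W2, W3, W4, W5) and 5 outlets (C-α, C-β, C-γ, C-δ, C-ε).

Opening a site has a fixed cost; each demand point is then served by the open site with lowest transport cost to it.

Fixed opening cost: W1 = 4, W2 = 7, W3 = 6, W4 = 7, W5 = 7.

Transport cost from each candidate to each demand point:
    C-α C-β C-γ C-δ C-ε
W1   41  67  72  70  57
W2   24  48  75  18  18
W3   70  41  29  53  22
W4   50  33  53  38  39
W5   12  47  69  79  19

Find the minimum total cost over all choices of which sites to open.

Open {W2, W3, W4, W5}: assign each demand point to its cheapest open site.
  C-α→W5 12, C-β→W4 33, C-γ→W3 29, C-δ→W2 18, C-ε→W2 18
  transport cost 110, fixed 27 → total 137.
Compare {W2, W3, W5}: transport cost 118 + fixed 20 = 138.
Compare {W1, W2, W3, W4, W5}: transport cost 110 + fixed 31 = 141.
Compare {W2, W3, W4}: transport cost 122 + fixed 20 = 142.
All other subsets cost ≥ 138. Minimum total cost: 137.

137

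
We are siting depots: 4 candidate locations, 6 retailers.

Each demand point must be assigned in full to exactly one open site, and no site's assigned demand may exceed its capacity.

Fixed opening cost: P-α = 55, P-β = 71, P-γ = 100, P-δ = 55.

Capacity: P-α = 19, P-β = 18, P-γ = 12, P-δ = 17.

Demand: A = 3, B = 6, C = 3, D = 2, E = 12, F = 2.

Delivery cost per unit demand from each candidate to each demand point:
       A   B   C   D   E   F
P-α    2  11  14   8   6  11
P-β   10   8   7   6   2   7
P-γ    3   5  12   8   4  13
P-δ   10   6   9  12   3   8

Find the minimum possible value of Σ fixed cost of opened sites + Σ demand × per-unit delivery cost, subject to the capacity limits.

265

Open {P-β, P-δ}; cheapest assignment that respects the capacities:
  P-β (cap 18, load 17): C, D, E — cost 3×7 + 2×6 + 12×2 = 57
  P-δ (cap 17, load 11): A, B, F — cost 3×10 + 6×6 + 2×8 = 82
  Shipping 139, fixed 126 → total 265.
  Any other capacity-feasible assignment to {P-β, P-δ} ships for at least 139.
Compare {P-α, P-β}: its best feasible assignment gives total 273.
Compare {P-α, P-δ}: its best feasible assignment gives total 277.
Every other set of open sites that can feasibly serve all demand totals ≥ 273 even under its best assignment. Minimum: 265.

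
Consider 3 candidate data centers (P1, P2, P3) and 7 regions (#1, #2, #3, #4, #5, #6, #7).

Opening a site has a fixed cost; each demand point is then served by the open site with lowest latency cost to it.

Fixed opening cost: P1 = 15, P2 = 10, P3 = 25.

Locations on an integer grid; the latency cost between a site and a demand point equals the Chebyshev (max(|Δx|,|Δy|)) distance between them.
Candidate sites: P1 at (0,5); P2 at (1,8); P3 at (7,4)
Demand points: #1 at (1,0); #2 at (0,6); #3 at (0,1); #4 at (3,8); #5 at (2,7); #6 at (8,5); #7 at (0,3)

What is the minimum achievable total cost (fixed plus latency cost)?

40

Open {P1}: assign each demand point to its cheapest open site.
  #1→P1 5, #2→P1 1, #3→P1 4, #4→P1 3, #5→P1 2, #6→P1 8, #7→P1 2
  latency cost 25, fixed 15 → total 40.
Compare {P2}: latency cost 32 + fixed 10 = 42.
Compare {P1, P2}: latency cost 22 + fixed 25 = 47.
Compare {P1, P3}: latency cost 18 + fixed 40 = 58.
All other subsets cost ≥ 42. Minimum total cost: 40.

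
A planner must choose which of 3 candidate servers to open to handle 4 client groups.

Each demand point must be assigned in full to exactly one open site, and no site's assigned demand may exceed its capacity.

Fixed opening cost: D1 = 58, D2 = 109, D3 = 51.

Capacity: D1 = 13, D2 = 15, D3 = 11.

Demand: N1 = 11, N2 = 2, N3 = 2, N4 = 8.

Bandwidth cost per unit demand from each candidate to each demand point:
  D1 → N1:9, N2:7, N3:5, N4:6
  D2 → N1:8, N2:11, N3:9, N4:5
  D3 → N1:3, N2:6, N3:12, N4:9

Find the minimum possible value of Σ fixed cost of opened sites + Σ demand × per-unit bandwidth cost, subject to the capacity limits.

Open {D1, D3}; cheapest assignment that respects the capacities:
  D1 (cap 13, load 12): N2, N3, N4 — cost 2×7 + 2×5 + 8×6 = 72
  D3 (cap 11, load 11): N1 — cost 11×3 = 33
  Shipping 105, fixed 109 → total 214.
  Any other capacity-feasible assignment to {D1, D3} ships for at least 105.
Compare {D2, D3}: its best feasible assignment gives total 273.
Compare {D1, D2, D3}: its best feasible assignment gives total 315.
Every other set of open sites that can feasibly serve all demand totals ≥ 273 even under its best assignment. Minimum: 214.

214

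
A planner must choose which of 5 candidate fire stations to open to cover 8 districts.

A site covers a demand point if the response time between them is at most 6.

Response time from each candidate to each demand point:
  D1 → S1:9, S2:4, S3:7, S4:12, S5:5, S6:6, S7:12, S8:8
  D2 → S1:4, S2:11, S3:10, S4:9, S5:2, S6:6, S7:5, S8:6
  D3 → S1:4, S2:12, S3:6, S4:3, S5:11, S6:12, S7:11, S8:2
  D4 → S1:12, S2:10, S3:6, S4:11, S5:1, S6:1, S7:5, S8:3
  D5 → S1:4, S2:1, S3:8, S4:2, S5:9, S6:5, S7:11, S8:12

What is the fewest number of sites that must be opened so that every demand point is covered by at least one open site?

Coverage sets (demand points within 6 of each site):
  D1: {S2, S5, S6}
  D2: {S1, S5, S6, S7, S8}
  D3: {S1, S3, S4, S8}
  D4: {S3, S5, S6, S7, S8}
  D5: {S1, S2, S4, S6}
No single site covers all 8 demand points.
But {D4, D5} covers everything, so the minimum is 2.

2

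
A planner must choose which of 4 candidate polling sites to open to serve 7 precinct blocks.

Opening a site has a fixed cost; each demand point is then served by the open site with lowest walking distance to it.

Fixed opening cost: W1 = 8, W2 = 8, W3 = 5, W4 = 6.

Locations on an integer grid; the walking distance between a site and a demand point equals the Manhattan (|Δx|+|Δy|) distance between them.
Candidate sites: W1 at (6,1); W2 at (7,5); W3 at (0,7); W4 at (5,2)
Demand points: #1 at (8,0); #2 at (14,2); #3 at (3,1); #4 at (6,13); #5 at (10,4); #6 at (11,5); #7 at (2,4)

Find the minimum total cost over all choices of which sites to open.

53

Open {W2, W4}: assign each demand point to its cheapest open site.
  #1→W4 5, #2→W4 9, #3→W4 3, #4→W2 9, #5→W2 4, #6→W2 4, #7→W4 5
  walking distance 39, fixed 14 → total 53.
Compare {W1, W2}: walking distance 38 + fixed 16 = 54.
Compare {W2}: walking distance 47 + fixed 8 = 55.
Compare {W4}: walking distance 50 + fixed 6 = 56.
All other subsets cost ≥ 54. Minimum total cost: 53.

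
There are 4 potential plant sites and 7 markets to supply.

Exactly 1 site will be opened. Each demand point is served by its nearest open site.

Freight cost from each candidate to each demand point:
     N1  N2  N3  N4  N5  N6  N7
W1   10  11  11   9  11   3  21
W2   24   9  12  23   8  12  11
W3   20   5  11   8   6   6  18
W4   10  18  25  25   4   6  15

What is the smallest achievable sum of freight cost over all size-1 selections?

Open {W3}.
  N1→W3 20, N2→W3 5, N3→W3 11, N4→W3 8, N5→W3 6, N6→W3 6, N7→W3 18  ⇒ total 74.
Compare {W1}: total 76.
Compare {W2}: total 99.
No size-1 selection does better; minimum is 74.

74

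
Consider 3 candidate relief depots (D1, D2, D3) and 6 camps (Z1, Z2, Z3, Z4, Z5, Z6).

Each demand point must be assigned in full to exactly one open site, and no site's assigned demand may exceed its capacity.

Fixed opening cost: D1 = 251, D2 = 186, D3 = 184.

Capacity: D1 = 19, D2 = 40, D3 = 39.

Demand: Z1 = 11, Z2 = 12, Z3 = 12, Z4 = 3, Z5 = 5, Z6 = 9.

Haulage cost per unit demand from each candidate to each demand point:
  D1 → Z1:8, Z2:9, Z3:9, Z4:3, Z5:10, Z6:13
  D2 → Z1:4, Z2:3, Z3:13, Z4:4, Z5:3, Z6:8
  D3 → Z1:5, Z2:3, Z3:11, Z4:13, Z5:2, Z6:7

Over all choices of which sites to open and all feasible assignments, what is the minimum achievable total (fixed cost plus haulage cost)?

667

Open {D2, D3}; cheapest assignment that respects the capacities:
  D2 (cap 40, load 26): Z1, Z2, Z4 — cost 11×4 + 12×3 + 3×4 = 92
  D3 (cap 39, load 26): Z3, Z5, Z6 — cost 12×11 + 5×2 + 9×7 = 205
  Shipping 297, fixed 370 → total 667.
  Any other capacity-feasible assignment to {D2, D3} ships for at least 297.
Compare {D1, D3}: its best feasible assignment gives total 716.
Compare {D1, D2}: its best feasible assignment gives total 721.
Every other set of open sites that can feasibly serve all demand totals ≥ 716 even under its best assignment. Minimum: 667.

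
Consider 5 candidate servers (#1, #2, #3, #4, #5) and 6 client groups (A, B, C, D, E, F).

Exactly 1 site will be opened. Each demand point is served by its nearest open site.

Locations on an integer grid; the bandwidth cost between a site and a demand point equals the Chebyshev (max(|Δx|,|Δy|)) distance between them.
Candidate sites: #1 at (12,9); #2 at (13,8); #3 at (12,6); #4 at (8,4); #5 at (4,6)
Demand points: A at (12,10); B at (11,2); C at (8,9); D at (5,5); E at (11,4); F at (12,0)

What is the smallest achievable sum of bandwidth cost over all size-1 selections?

Open {#4}.
  A→#4 6, B→#4 3, C→#4 5, D→#4 3, E→#4 3, F→#4 4  ⇒ total 24.
Compare {#3}: total 27.
Compare {#1}: total 33.
No size-1 selection does better; minimum is 24.

24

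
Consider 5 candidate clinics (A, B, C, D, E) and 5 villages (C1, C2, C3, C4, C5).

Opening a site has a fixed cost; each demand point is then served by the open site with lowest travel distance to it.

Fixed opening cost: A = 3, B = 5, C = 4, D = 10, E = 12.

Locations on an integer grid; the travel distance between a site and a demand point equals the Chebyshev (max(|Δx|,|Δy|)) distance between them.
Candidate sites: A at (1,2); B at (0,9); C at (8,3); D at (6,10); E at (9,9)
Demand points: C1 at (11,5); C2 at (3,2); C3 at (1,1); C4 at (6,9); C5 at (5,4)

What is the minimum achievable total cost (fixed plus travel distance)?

Open {A, C}: assign each demand point to its cheapest open site.
  C1→C 3, C2→A 2, C3→A 1, C4→C 6, C5→C 3
  travel distance 15, fixed 7 → total 22.
Compare {A, D}: travel distance 13 + fixed 13 = 26.
Compare {A}: travel distance 24 + fixed 3 = 27.
Compare {A, B, C}: travel distance 15 + fixed 12 = 27.
All other subsets cost ≥ 26. Minimum total cost: 22.

22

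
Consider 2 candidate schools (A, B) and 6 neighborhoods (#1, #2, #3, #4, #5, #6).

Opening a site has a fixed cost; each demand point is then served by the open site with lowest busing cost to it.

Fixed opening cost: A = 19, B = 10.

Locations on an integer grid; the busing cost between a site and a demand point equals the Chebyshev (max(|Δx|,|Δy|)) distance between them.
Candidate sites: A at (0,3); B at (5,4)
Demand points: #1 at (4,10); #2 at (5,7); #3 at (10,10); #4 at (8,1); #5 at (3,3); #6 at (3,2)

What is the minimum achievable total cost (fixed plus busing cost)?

32

Open {B}: assign each demand point to its cheapest open site.
  #1→B 6, #2→B 3, #3→B 6, #4→B 3, #5→B 2, #6→B 2
  busing cost 22, fixed 10 → total 32.
Compare {A, B}: busing cost 22 + fixed 29 = 51.
Compare {A}: busing cost 36 + fixed 19 = 55.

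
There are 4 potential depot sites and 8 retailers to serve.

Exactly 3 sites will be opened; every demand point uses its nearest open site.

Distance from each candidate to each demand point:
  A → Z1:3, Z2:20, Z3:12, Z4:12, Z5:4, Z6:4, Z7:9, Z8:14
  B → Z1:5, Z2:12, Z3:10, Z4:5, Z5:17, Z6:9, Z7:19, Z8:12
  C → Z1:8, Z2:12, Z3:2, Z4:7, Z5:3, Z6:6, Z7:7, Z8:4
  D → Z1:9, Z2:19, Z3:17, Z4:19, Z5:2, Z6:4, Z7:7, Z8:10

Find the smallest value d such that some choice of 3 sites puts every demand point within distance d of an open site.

Open {A, B, C}.
  Farthest demand point is Z2 at distance 12 (to B); all others are ≤ 12.
With {A, B, D} the worst case is 12.
With {A, C, D} the worst case is 12.
No size-3 selection achieves below 12.

12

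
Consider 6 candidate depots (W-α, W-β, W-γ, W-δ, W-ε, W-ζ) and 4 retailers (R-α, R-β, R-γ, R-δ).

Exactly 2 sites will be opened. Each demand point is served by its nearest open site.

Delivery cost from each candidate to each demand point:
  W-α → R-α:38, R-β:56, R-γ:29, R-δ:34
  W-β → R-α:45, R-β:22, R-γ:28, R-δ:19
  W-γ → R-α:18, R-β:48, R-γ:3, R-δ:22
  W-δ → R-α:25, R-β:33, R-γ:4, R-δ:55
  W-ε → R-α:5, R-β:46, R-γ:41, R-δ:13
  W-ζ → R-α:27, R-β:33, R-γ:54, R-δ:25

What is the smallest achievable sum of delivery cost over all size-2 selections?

Open {W-δ, W-ε}.
  R-α→W-ε 5, R-β→W-δ 33, R-γ→W-δ 4, R-δ→W-ε 13  ⇒ total 55.
Compare {W-β, W-γ}: total 62.
Compare {W-γ, W-ε}: total 67.
No size-2 selection does better; minimum is 55.

55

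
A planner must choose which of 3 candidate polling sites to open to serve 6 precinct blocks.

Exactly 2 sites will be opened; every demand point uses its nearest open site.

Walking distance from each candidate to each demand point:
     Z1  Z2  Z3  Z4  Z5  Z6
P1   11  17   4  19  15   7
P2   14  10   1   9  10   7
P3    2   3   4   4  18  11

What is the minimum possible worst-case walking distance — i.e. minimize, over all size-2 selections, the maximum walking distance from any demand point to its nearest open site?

10

Open {P2, P3}.
  Farthest demand point is Z5 at walking distance 10 (to P2); all others are ≤ 10.
With {P1, P2} the worst case is 11.
With {P1, P3} the worst case is 15.
No size-2 selection achieves below 10.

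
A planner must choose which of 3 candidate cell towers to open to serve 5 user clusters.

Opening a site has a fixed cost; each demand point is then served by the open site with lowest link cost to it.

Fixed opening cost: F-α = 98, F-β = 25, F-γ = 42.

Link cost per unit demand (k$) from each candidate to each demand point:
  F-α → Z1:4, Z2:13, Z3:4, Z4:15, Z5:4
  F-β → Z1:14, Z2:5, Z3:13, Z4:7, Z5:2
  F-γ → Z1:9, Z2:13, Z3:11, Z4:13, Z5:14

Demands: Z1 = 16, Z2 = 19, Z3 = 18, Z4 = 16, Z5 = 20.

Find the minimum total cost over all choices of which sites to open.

506

Open {F-α, F-β}: assign each demand point to its cheapest open site.
  Z1→F-α 16×4=64, Z2→F-β 19×5=95, Z3→F-α 18×4=72, Z4→F-β 16×7=112, Z5→F-β 20×2=40
  link cost 383, fixed 123 → total 506.
Compare {F-α, F-β, F-γ}: link cost 383 + fixed 165 = 548.
Compare {F-β, F-γ}: link cost 589 + fixed 67 = 656.
Compare {F-β}: link cost 705 + fixed 25 = 730.
All other subsets cost ≥ 548. Minimum total cost: 506.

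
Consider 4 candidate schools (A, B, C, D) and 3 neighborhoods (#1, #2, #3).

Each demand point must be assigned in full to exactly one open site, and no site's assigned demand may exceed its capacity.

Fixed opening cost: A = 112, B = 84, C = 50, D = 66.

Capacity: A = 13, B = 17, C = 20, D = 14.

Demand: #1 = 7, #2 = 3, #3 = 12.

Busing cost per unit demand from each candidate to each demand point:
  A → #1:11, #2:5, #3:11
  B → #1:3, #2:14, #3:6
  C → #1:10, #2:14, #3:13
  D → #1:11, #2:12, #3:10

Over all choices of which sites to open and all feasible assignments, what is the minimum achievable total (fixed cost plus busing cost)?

Open {B, C}; cheapest assignment that respects the capacities:
  B (cap 17, load 15): #2, #3 — cost 3×14 + 12×6 = 114
  C (cap 20, load 7): #1 — cost 7×10 = 70
  Shipping 184, fixed 134 → total 318.
  Any other capacity-feasible assignment to {B, C} ships for at least 184.
Compare {B, D}: its best feasible assignment gives total 333.
Compare {C, D}: its best feasible assignment gives total 348.
Every other set of open sites that can feasibly serve all demand totals ≥ 333 even under its best assignment. Minimum: 318.

318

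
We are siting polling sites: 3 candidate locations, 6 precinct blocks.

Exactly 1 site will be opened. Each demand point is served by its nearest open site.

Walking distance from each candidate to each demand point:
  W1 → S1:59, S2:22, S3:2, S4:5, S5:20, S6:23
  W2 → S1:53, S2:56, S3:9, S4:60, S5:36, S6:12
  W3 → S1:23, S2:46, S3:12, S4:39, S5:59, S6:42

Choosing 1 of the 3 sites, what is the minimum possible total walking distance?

131

Open {W1}.
  S1→W1 59, S2→W1 22, S3→W1 2, S4→W1 5, S5→W1 20, S6→W1 23  ⇒ total 131.
Compare {W3}: total 221.
Compare {W2}: total 226.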